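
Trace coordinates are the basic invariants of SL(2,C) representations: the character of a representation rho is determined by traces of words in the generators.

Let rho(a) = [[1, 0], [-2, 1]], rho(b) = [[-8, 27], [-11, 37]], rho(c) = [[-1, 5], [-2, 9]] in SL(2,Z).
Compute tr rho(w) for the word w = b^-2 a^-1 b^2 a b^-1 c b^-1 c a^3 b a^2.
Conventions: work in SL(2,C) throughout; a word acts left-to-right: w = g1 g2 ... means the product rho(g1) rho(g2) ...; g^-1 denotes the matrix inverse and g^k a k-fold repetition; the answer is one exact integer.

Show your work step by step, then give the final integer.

rho(b^-1) = [[37, -27], [11, -8]]
... * rho(b^-1) = [[37, -27], [11, -8]]  ->  [[1072, -783], [319, -233]]
... * rho(a^-1) = [[1, 0], [2, 1]]  ->  [[-494, -783], [-147, -233]]
... * rho(b) = [[-8, 27], [-11, 37]]  ->  [[12565, -42309], [3739, -12590]]
... * rho(b) = [[-8, 27], [-11, 37]]  ->  [[364879, -1226178], [108578, -364877]]
... * rho(a) = [[1, 0], [-2, 1]]  ->  [[2817235, -1226178], [838332, -364877]]
... * rho(b^-1) = [[37, -27], [11, -8]]  ->  [[90749737, -66255921], [27004637, -19715948]]
... * rho(c) = [[-1, 5], [-2, 9]]  ->  [[41762105, -142554604], [12427259, -42420347]]
... * rho(b^-1) = [[37, -27], [11, -8]]  ->  [[-22902759, 12859997], [-6815234, 3826783]]
... * rho(c) = [[-1, 5], [-2, 9]]  ->  [[-2817235, 1226178], [-838332, 364877]]
... * rho(a) = [[1, 0], [-2, 1]]  ->  [[-5269591, 1226178], [-1568086, 364877]]
... * rho(a) = [[1, 0], [-2, 1]]  ->  [[-7721947, 1226178], [-2297840, 364877]]
... * rho(a) = [[1, 0], [-2, 1]]  ->  [[-10174303, 1226178], [-3027594, 364877]]
... * rho(b) = [[-8, 27], [-11, 37]]  ->  [[67906466, -229337595], [20207105, -68244589]]
... * rho(a) = [[1, 0], [-2, 1]]  ->  [[526581656, -229337595], [156696283, -68244589]]
... * rho(a) = [[1, 0], [-2, 1]]  ->  [[985256846, -229337595], [293185461, -68244589]]
tr = 985256846 + -68244589 = 917012257

917012257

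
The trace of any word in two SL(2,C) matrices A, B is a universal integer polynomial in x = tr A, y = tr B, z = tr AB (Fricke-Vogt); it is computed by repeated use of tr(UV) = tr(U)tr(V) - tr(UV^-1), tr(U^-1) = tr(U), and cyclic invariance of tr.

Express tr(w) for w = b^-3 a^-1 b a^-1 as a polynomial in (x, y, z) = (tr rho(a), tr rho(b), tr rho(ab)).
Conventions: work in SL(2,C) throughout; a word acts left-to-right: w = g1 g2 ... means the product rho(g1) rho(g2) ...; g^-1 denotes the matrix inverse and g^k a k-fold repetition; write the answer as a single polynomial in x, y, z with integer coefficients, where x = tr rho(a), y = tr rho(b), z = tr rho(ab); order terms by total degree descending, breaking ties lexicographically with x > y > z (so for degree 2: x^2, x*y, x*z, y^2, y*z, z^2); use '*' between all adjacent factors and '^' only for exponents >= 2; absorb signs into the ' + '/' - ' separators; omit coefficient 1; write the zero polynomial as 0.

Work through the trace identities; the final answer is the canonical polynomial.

x*y^3*z - x^2*y^2 - y^4 - y^2*z^2 + 4*y^2 + z^2 - 2

trace(b^-1) = trace(b) = y
trace(b^-2) = trace(b^-1)*trace(b) - trace(1)   [inverse elimination on b] = y^2 - 2
next, trace(a b^-1) = trace(a)*trace(b) - trace(a b)   [inverse elimination on b] = x*y - z
and trace(b^-2 a) = trace(a b^-1)*trace(b) - trace(a)   [inverse elimination on b] = x*y^2 - y*z - x
trace(a^-1 b^-2) = trace(b^-2)*trace(a) - trace(b^-2 a)   [inverse elimination on a] = y*z - x
and trace(b a b a) = trace(a b)*trace(a b) - trace(1)   [split at a repeated a] = z^2 - 2
and trace(a b a^-1 b) = trace(b a b)*trace(a) - trace(b a b a)   [inverse elimination on a] = x*y*z - x^2 - z^2 + 2
trace(b^-1 a b a^-1) = trace(a b a^-1)*trace(b) - trace(a b a^-1 b)   [inverse elimination on b] = -x*y*z + x^2 + y^2 + z^2 - 2
trace(b^-1 a b a^-1 b^-1) = trace(b^-1 a b a^-1)*trace(b) - trace(b^-1 a b a^-1 b)   [inverse elimination on b] = -x*y^2*z + x^2*y + y^3 + y*z^2 - 3*y
trace(b a^-1 b^-3 a) = trace(b^-1 a b a^-1 b^-1)*trace(b) - trace(b^-1 a b a^-1)   [inverse elimination on b] = -x*y^3*z + x^2*y^2 + y^4 + y^2*z^2 + x*y*z - x^2 - 4*y^2 - z^2 + 2
and trace(b^-3 a^-1 b a^-1) = trace(b a^-1 b^-3)*trace(a) - trace(b a^-1 b^-3 a)   [inverse elimination on a] = x*y^3*z - x^2*y^2 - y^4 - y^2*z^2 + 4*y^2 + z^2 - 2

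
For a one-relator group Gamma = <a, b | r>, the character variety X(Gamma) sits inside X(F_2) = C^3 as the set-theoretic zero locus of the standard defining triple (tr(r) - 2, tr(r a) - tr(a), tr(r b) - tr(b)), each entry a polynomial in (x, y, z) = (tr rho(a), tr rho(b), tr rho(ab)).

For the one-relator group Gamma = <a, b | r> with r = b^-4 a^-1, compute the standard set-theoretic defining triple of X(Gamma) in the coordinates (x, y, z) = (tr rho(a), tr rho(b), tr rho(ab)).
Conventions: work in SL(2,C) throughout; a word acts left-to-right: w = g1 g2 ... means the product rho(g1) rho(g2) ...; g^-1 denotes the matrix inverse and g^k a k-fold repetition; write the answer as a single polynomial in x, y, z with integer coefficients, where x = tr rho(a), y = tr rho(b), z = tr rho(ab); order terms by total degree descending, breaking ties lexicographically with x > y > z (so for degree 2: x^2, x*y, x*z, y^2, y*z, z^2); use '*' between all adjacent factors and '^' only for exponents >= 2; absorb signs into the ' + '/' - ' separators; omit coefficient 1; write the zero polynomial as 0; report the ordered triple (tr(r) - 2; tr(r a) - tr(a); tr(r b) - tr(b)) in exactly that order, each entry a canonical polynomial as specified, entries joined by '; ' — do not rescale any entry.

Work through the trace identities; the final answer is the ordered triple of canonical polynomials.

y^3*z - x*y^2 - 2*y*z + x - 2; y^4 - 4*y^2 - x + 2; y^2*z - x*y - y - z

apply: tr(b^-1) = tr(b) = y
tr(b^-2) = tr(b^-1) tr(b) - tr(1)  (eliminate b^-1) = y^2 - 2
apply: tr(b^-3) = tr(b^-2) tr(b) - tr(b^-1)  (eliminate b^-1) = y^3 - 3*y
tr(b^-1 a) = tr(a) tr(b) - tr(a b)  (eliminate b^-1) = x*y - z
apply: tr(b^-1 a b^-1) = tr(b^-1 a) tr(b) - tr(b^-1 a b)  (eliminate b^-1) = x*y^2 - y*z - x
apply: tr(b^-3 a) = tr(b^-1 a b^-1) tr(b) - tr(b^-1 a)  (eliminate b^-1) = x*y^3 - y^2*z - 2*x*y + z
tr(a^-1 b^-3) = tr(b^-3) tr(a) - tr(b^-3 a)  (eliminate a^-1) = y^2*z - x*y - z
use: tr(a^-1 b^-2) = tr(a^-1 b^-1) tr(b) - tr(a^-1)  (eliminate b^-1) = y*z - x
tr(b^-4 a^-1) = tr(a^-1 b^-3) tr(b) - tr(a^-1 b^-2)  (eliminate b^-1) = y^3*z - x*y^2 - 2*y*z + x
use: tr(b^-4) = tr(b^-3) tr(b) - tr(b^-2)  (eliminate b^-1) = y^4 - 4*y^2 + 2
assemble the triple (tr(r) - 2; tr(r a) - x; tr(r b) - y)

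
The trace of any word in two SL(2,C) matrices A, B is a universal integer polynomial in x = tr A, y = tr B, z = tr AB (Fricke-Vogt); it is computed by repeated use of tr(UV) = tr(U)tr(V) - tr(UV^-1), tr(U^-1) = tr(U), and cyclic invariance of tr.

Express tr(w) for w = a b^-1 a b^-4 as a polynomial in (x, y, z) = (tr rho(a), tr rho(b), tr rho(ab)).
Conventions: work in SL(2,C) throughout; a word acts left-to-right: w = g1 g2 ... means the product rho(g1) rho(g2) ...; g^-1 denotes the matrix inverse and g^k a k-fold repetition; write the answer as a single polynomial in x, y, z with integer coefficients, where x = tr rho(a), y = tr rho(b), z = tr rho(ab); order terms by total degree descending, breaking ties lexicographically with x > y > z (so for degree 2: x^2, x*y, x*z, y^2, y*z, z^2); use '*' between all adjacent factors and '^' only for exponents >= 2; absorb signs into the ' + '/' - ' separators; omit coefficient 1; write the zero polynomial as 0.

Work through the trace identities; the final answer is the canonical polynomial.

so tr(a^2) = tr(a) tr(a) - tr(1)   [square of a] = x^2 - 2
tr(a^2 b) = tr(a) tr(b a) - tr(b)   [square of a] = x*z - y
reduce: tr(a^2 b^-1) = tr(a^2) tr(b) - tr(a^2 b)   [inverse elimination on b] = x^2*y - x*z - y
tr(b^-2 a^2) = tr(a^2 b^-1) tr(b) - tr(a^2)   [inverse elimination on b] = x^2*y^2 - x*y*z - x^2 - y^2 + 2
reduce: tr(a^2 b^-3) = tr(b^-2 a^2) tr(b) - tr(b^-2 a^2 b)   [inverse elimination on b] = x^2*y^3 - x*y^2*z - 2*x^2*y - y^3 + x*z + 3*y
reduce: tr(a b^-4 a) = tr(a^2 b^-3) tr(b) - tr(a^2 b^-2)   [inverse elimination on b] = x^2*y^4 - x*y^3*z - 3*x^2*y^2 - y^4 + 2*x*y*z + x^2 + 4*y^2 - 2
tr(a b a b) = tr(b a) tr(b a) - tr(1)   [split at a repeated b] = z^2 - 2
tr(a b a b^-1) = tr(a b a) tr(b) - tr(a b a b)   [inverse elimination on b] = x*y*z - y^2 - z^2 + 2
tr(b^-2 a b a) = tr(a b a b^-1) tr(b) - tr(a b a)   [inverse elimination on b] = x*y^2*z - y^3 - y*z^2 - x*z + 3*y
reduce: tr(b^-2 a b a b^-1) = tr(b^-2 a b a) tr(b) - tr(b^-2 a b a b)   [inverse elimination on b] = x*y^3*z - y^4 - y^2*z^2 - 2*x*y*z + 4*y^2 + z^2 - 2
tr(a b^-4 a b) = tr(b^-2 a b a b^-1) tr(b) - tr(b^-2 a b a)   [inverse elimination on b] = x*y^4*z - y^5 - y^3*z^2 - 3*x*y^2*z + 5*y^3 + 2*y*z^2 + x*z - 5*y
reduce: tr(a b^-1 a b^-4) = tr(a b^-4 a) tr(b) - tr(a b^-4 a b)   [inverse elimination on b] = x^2*y^5 - 2*x*y^4*z - 3*x^2*y^3 + y^3*z^2 + 5*x*y^2*z + x^2*y - y^3 - 2*y*z^2 - x*z + 3*y

x^2*y^5 - 2*x*y^4*z - 3*x^2*y^3 + y^3*z^2 + 5*x*y^2*z + x^2*y - y^3 - 2*y*z^2 - x*z + 3*y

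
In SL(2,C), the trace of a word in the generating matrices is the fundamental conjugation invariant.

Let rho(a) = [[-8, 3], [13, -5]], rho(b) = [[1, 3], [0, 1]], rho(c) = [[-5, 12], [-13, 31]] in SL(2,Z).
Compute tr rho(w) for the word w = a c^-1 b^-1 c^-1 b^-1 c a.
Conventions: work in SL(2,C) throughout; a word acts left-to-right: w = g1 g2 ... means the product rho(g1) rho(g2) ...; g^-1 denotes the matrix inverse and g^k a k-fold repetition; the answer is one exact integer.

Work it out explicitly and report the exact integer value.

-6691984

rho(a) = [[-8, 3], [13, -5]]
... * rho(c^-1) = [[31, -12], [13, -5]]  ->  [[-209, 81], [338, -131]]
... * rho(b^-1) = [[1, -3], [0, 1]]  ->  [[-209, 708], [338, -1145]]
... * rho(c^-1) = [[31, -12], [13, -5]]  ->  [[2725, -1032], [-4407, 1669]]
... * rho(b^-1) = [[1, -3], [0, 1]]  ->  [[2725, -9207], [-4407, 14890]]
... * rho(c) = [[-5, 12], [-13, 31]]  ->  [[106066, -252717], [-171535, 408706]]
... * rho(a) = [[-8, 3], [13, -5]]  ->  [[-4133849, 1581783], [6685458, -2558135]]
tr = -4133849 + -2558135 = -6691984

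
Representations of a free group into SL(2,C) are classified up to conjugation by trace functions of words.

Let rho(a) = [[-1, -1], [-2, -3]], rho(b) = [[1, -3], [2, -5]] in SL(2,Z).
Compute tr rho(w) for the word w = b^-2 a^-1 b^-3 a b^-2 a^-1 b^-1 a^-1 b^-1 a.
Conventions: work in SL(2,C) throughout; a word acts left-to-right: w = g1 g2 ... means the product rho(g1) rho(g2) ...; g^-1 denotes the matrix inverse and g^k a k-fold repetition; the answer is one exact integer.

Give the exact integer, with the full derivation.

rho(b^-1) = [[-5, 3], [-2, 1]]
... * rho(b^-1) = [[-5, 3], [-2, 1]]  ->  [[19, -12], [8, -5]]
... * rho(a^-1) = [[-3, 1], [2, -1]]  ->  [[-81, 31], [-34, 13]]
... * rho(b^-1) = [[-5, 3], [-2, 1]]  ->  [[343, -212], [144, -89]]
... * rho(b^-1) = [[-5, 3], [-2, 1]]  ->  [[-1291, 817], [-542, 343]]
... * rho(b^-1) = [[-5, 3], [-2, 1]]  ->  [[4821, -3056], [2024, -1283]]
... * rho(a) = [[-1, -1], [-2, -3]]  ->  [[1291, 4347], [542, 1825]]
... * rho(b^-1) = [[-5, 3], [-2, 1]]  ->  [[-15149, 8220], [-6360, 3451]]
... * rho(b^-1) = [[-5, 3], [-2, 1]]  ->  [[59305, -37227], [24898, -15629]]
... * rho(a^-1) = [[-3, 1], [2, -1]]  ->  [[-252369, 96532], [-105952, 40527]]
... * rho(b^-1) = [[-5, 3], [-2, 1]]  ->  [[1068781, -660575], [448706, -277329]]
... * rho(a^-1) = [[-3, 1], [2, -1]]  ->  [[-4527493, 1729356], [-1900776, 726035]]
... * rho(b^-1) = [[-5, 3], [-2, 1]]  ->  [[19178753, -11853123], [8051810, -4976293]]
... * rho(a) = [[-1, -1], [-2, -3]]  ->  [[4527493, 16380616], [1900776, 6877069]]
tr = 4527493 + 6877069 = 11404562

11404562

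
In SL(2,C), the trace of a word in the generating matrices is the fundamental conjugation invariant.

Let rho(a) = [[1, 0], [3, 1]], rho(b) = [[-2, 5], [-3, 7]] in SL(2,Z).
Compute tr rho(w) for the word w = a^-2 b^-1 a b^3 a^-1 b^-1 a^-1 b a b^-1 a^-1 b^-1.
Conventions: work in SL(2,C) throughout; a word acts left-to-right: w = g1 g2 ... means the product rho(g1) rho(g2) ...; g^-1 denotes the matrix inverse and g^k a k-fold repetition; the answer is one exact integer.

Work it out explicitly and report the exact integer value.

853649552

rho(a^-1) = [[1, 0], [-3, 1]]
... * rho(a^-1) = [[1, 0], [-3, 1]]  ->  [[1, 0], [-6, 1]]
... * rho(b^-1) = [[7, -5], [3, -2]]  ->  [[7, -5], [-39, 28]]
... * rho(a) = [[1, 0], [3, 1]]  ->  [[-8, -5], [45, 28]]
... * rho(b) = [[-2, 5], [-3, 7]]  ->  [[31, -75], [-174, 421]]
... * rho(b) = [[-2, 5], [-3, 7]]  ->  [[163, -370], [-915, 2077]]
... * rho(b) = [[-2, 5], [-3, 7]]  ->  [[784, -1775], [-4401, 9964]]
... * rho(a^-1) = [[1, 0], [-3, 1]]  ->  [[6109, -1775], [-34293, 9964]]
... * rho(b^-1) = [[7, -5], [3, -2]]  ->  [[37438, -26995], [-210159, 151537]]
... * rho(a^-1) = [[1, 0], [-3, 1]]  ->  [[118423, -26995], [-664770, 151537]]
... * rho(b) = [[-2, 5], [-3, 7]]  ->  [[-155861, 403150], [874929, -2263091]]
... * rho(a) = [[1, 0], [3, 1]]  ->  [[1053589, 403150], [-5914344, -2263091]]
... * rho(b^-1) = [[7, -5], [3, -2]]  ->  [[8584573, -6074245], [-48189681, 34097902]]
... * rho(a^-1) = [[1, 0], [-3, 1]]  ->  [[26807308, -6074245], [-150483387, 34097902]]
... * rho(b^-1) = [[7, -5], [3, -2]]  ->  [[169428421, -121888050], [-951090003, 684221131]]
tr = 169428421 + 684221131 = 853649552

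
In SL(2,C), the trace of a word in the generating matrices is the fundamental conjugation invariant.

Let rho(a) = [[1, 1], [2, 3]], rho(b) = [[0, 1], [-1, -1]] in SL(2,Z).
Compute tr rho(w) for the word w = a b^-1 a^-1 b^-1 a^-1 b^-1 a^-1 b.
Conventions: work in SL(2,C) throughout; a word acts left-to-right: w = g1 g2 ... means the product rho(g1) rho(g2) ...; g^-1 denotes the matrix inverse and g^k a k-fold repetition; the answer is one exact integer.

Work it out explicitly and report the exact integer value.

29

rho(a) = [[1, 1], [2, 3]]
... * rho(b^-1) = [[-1, -1], [1, 0]]  ->  [[0, -1], [1, -2]]
... * rho(a^-1) = [[3, -1], [-2, 1]]  ->  [[2, -1], [7, -3]]
... * rho(b^-1) = [[-1, -1], [1, 0]]  ->  [[-3, -2], [-10, -7]]
... * rho(a^-1) = [[3, -1], [-2, 1]]  ->  [[-5, 1], [-16, 3]]
... * rho(b^-1) = [[-1, -1], [1, 0]]  ->  [[6, 5], [19, 16]]
... * rho(a^-1) = [[3, -1], [-2, 1]]  ->  [[8, -1], [25, -3]]
... * rho(b) = [[0, 1], [-1, -1]]  ->  [[1, 9], [3, 28]]
tr = 1 + 28 = 29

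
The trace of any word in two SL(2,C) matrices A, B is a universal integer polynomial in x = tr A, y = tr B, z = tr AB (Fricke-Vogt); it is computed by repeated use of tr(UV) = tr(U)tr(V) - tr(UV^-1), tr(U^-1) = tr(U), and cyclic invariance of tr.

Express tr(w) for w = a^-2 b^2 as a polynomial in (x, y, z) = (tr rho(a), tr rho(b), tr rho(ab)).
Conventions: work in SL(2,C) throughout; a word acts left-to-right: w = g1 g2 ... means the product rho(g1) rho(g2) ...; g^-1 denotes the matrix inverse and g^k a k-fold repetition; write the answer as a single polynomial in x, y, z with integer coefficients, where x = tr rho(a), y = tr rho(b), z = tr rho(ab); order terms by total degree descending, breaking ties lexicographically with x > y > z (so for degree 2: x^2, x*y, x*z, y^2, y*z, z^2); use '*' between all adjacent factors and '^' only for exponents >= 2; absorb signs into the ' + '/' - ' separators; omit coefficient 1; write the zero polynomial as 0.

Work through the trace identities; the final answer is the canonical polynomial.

tr(b^2) = tr(b) * tr(b) - tr(1)   [square of b] = y^2 - 2
tr(b^2 a) = tr(b) * tr(a b) - tr(a)   [square of b] = y*z - x
use: tr(a^-1 b^2) = tr(b^2) * tr(a) - tr(b^2 a)   [inverse elimination on a] = x*y^2 - y*z - x
tr(a^-2 b^2) = tr(a^-1 b^2) * tr(a) - tr(a^-1 b^2 a)   [inverse elimination on a] = x^2*y^2 - x*y*z - x^2 - y^2 + 2

x^2*y^2 - x*y*z - x^2 - y^2 + 2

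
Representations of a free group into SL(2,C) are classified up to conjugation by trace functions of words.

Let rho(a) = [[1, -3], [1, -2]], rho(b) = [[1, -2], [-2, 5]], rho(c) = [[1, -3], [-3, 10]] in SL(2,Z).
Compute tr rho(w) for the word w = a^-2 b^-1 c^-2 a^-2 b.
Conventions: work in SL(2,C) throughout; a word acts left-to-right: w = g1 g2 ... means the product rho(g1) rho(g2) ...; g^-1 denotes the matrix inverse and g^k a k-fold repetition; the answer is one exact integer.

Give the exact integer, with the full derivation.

rho(a^-1) = [[-2, 3], [-1, 1]]
... * rho(a^-1) = [[-2, 3], [-1, 1]]  ->  [[1, -3], [1, -2]]
... * rho(b^-1) = [[5, 2], [2, 1]]  ->  [[-1, -1], [1, 0]]
... * rho(c^-1) = [[10, 3], [3, 1]]  ->  [[-13, -4], [10, 3]]
... * rho(c^-1) = [[10, 3], [3, 1]]  ->  [[-142, -43], [109, 33]]
... * rho(a^-1) = [[-2, 3], [-1, 1]]  ->  [[327, -469], [-251, 360]]
... * rho(a^-1) = [[-2, 3], [-1, 1]]  ->  [[-185, 512], [142, -393]]
... * rho(b) = [[1, -2], [-2, 5]]  ->  [[-1209, 2930], [928, -2249]]
tr = -1209 + -2249 = -3458

-3458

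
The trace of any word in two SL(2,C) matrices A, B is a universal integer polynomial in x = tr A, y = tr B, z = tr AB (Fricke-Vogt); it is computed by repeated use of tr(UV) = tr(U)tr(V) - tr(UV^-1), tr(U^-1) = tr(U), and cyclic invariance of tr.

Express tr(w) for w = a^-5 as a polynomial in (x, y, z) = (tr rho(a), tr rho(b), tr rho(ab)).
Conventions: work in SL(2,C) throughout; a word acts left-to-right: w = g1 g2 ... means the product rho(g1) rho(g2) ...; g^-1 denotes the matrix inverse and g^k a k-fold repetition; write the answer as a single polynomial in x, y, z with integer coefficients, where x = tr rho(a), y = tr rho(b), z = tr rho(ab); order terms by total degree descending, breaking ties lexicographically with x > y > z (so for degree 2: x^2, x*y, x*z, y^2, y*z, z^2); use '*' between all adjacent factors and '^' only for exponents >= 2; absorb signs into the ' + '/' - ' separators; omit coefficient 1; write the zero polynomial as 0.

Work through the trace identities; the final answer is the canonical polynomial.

x^5 - 5*x^3 + 5*x

trace(a^-1) = trace(a) = x
trace(a^-2) = trace(a^-1) trace(a) - trace(1)   [inverse elimination on a] = x^2 - 2
trace(a^-3) = trace(a^-2) trace(a) - trace(a^-1)   [inverse elimination on a] = x^3 - 3*x
and trace(a^-4) = trace(a^-3) trace(a) - trace(a^-2)   [inverse elimination on a] = x^4 - 4*x^2 + 2
trace(a^-5) = trace(a^-4) trace(a) - trace(a^-3)   [inverse elimination on a] = x^5 - 5*x^3 + 5*x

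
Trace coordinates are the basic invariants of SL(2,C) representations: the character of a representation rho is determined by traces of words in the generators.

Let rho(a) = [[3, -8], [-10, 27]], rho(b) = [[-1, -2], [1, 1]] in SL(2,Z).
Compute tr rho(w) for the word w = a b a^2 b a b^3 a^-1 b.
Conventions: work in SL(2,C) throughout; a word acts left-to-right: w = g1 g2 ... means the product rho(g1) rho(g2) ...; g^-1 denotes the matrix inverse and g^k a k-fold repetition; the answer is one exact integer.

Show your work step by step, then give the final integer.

rho(a) = [[3, -8], [-10, 27]]
... * rho(b) = [[-1, -2], [1, 1]]  ->  [[-11, -14], [37, 47]]
... * rho(a) = [[3, -8], [-10, 27]]  ->  [[107, -290], [-359, 973]]
... * rho(a) = [[3, -8], [-10, 27]]  ->  [[3221, -8686], [-10807, 29143]]
... * rho(b) = [[-1, -2], [1, 1]]  ->  [[-11907, -15128], [39950, 50757]]
... * rho(a) = [[3, -8], [-10, 27]]  ->  [[115559, -313200], [-387720, 1050839]]
... * rho(b) = [[-1, -2], [1, 1]]  ->  [[-428759, -544318], [1438559, 1826279]]
... * rho(b) = [[-1, -2], [1, 1]]  ->  [[-115559, 313200], [387720, -1050839]]
... * rho(b) = [[-1, -2], [1, 1]]  ->  [[428759, 544318], [-1438559, -1826279]]
... * rho(a^-1) = [[27, 8], [10, 3]]  ->  [[17019673, 5063026], [-57103883, -16987309]]
... * rho(b) = [[-1, -2], [1, 1]]  ->  [[-11956647, -28976320], [40116574, 97220457]]
tr = -11956647 + 97220457 = 85263810

85263810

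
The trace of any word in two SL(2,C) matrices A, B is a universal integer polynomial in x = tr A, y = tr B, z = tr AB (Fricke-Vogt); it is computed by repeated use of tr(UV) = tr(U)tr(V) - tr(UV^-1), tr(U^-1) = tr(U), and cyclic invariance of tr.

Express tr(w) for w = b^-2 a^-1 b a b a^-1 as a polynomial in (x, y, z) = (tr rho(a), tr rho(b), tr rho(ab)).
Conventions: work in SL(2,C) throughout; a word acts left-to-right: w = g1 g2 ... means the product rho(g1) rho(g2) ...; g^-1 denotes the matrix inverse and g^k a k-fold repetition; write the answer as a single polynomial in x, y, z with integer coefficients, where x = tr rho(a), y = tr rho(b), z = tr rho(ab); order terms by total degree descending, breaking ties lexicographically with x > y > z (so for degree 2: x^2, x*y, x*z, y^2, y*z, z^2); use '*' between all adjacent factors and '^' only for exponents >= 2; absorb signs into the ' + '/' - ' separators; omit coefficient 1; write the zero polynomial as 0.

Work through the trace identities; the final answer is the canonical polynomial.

apply: tr(a b a) = tr(a) * tr(b a) - tr(b)   [square of a] = x*z - y
tr(a b a b) = tr(b a) * tr(b a) - tr(1)   [split at a repeated b] = z^2 - 2
use: tr(b a b^-1 a) = tr(a b a) * tr(b) - tr(a b a b)   [inverse elimination on b] = x*y*z - y^2 - z^2 + 2
use: tr(b^-1 a^-1 b a) = tr(b a b^-1) * tr(a) - tr(b a b^-1 a)   [inverse elimination on a] = -x*y*z + x^2 + y^2 + z^2 - 2
use: tr(b a b) = tr(b) * tr(a b) - tr(a)   [square of b] = y*z - x
tr(a b a b a) = tr(a) * tr(b a b a) - tr(b a b)   [square of a] = x*z^2 - y*z - x
apply: tr(a b a b a b) = tr(a b) * tr(a b a b) - tr(a^-1 b^-1)   [split at a repeated a] = z^3 - 3*z
tr(b a b a b^-1 a) = tr(a b a b a) * tr(b) - tr(a b a b a b)   [inverse elimination on b] = x*y*z^2 - y^2*z - z^3 - x*y + 3*z
use: tr(a^-1 b a b a b^-1) = tr(b a b a b^-1) * tr(a) - tr(b a b a b^-1 a)   [inverse elimination on a] = -x*y*z^2 + x^2*z + y^2*z + z^3 - 3*z
use: tr(b^-2 a^-1 b a b a) = tr(a^-1 b a b a b^-1) * tr(b) - tr(a^-1 b a b a)   [inverse elimination on b] = -x*y^2*z^2 + x^2*y*z + y^3*z + y*z^3 - 4*y*z + x
apply: tr(b^-2 a^-1 b a b a^-1) = tr(b^-2 a^-1 b a b) * tr(a) - tr(b^-2 a^-1 b a b a)   [inverse elimination on a] = x*y^2*z^2 - 2*x^2*y*z - y^3*z - y*z^3 + x^3 + x*y^2 + x*z^2 + 4*y*z - 3*x

x*y^2*z^2 - 2*x^2*y*z - y^3*z - y*z^3 + x^3 + x*y^2 + x*z^2 + 4*y*z - 3*x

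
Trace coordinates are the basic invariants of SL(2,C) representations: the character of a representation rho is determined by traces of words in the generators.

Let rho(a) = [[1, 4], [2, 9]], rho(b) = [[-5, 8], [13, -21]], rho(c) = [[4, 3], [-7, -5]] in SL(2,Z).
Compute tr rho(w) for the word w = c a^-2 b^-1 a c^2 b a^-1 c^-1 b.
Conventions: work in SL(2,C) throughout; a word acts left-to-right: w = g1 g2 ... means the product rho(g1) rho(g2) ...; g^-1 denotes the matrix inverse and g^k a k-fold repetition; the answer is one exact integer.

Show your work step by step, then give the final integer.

rho(c) = [[4, 3], [-7, -5]]
... * rho(a^-1) = [[9, -4], [-2, 1]]  ->  [[30, -13], [-53, 23]]
... * rho(a^-1) = [[9, -4], [-2, 1]]  ->  [[296, -133], [-523, 235]]
... * rho(b^-1) = [[-21, -8], [-13, -5]]  ->  [[-4487, -1703], [7928, 3009]]
... * rho(a) = [[1, 4], [2, 9]]  ->  [[-7893, -33275], [13946, 58793]]
... * rho(c) = [[4, 3], [-7, -5]]  ->  [[201353, 142696], [-355767, -252127]]
... * rho(c) = [[4, 3], [-7, -5]]  ->  [[-193460, -109421], [341821, 193334]]
... * rho(b) = [[-5, 8], [13, -21]]  ->  [[-455173, 750161], [804237, -1325446]]
... * rho(a^-1) = [[9, -4], [-2, 1]]  ->  [[-5596879, 2570853], [9889025, -4542394]]
... * rho(c^-1) = [[-5, -3], [7, 4]]  ->  [[45980366, 27074049], [-81241883, -47836651]]
... * rho(b) = [[-5, 8], [13, -21]]  ->  [[122060807, -200712101], [-215667048, 354634607]]
tr = 122060807 + 354634607 = 476695414

476695414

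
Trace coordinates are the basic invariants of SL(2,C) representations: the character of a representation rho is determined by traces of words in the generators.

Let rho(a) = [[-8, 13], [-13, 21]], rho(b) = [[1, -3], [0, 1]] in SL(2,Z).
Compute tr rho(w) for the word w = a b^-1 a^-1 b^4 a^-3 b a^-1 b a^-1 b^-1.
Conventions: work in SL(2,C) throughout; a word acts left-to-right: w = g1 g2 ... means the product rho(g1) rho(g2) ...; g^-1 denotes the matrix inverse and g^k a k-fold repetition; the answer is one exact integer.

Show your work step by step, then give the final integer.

24764355421

rho(a) = [[-8, 13], [-13, 21]]
... * rho(b^-1) = [[1, 3], [0, 1]]  ->  [[-8, -11], [-13, -18]]
... * rho(a^-1) = [[21, -13], [13, -8]]  ->  [[-311, 192], [-507, 313]]
... * rho(b) = [[1, -3], [0, 1]]  ->  [[-311, 1125], [-507, 1834]]
... * rho(b) = [[1, -3], [0, 1]]  ->  [[-311, 2058], [-507, 3355]]
... * rho(b) = [[1, -3], [0, 1]]  ->  [[-311, 2991], [-507, 4876]]
... * rho(b) = [[1, -3], [0, 1]]  ->  [[-311, 3924], [-507, 6397]]
... * rho(a^-1) = [[21, -13], [13, -8]]  ->  [[44481, -27349], [72514, -44585]]
... * rho(a^-1) = [[21, -13], [13, -8]]  ->  [[578564, -359461], [943189, -586002]]
... * rho(a^-1) = [[21, -13], [13, -8]]  ->  [[7476851, -4645644], [12188943, -7573441]]
... * rho(b) = [[1, -3], [0, 1]]  ->  [[7476851, -27076197], [12188943, -44140270]]
... * rho(a^-1) = [[21, -13], [13, -8]]  ->  [[-194976690, 119410513], [-317855707, 194665901]]
... * rho(b) = [[1, -3], [0, 1]]  ->  [[-194976690, 704340583], [-317855707, 1148233022]]
... * rho(a^-1) = [[21, -13], [13, -8]]  ->  [[5061917089, -3100027694], [8252059439, -5053739985]]
... * rho(b^-1) = [[1, 3], [0, 1]]  ->  [[5061917089, 12085723573], [8252059439, 19702438332]]
tr = 5061917089 + 19702438332 = 24764355421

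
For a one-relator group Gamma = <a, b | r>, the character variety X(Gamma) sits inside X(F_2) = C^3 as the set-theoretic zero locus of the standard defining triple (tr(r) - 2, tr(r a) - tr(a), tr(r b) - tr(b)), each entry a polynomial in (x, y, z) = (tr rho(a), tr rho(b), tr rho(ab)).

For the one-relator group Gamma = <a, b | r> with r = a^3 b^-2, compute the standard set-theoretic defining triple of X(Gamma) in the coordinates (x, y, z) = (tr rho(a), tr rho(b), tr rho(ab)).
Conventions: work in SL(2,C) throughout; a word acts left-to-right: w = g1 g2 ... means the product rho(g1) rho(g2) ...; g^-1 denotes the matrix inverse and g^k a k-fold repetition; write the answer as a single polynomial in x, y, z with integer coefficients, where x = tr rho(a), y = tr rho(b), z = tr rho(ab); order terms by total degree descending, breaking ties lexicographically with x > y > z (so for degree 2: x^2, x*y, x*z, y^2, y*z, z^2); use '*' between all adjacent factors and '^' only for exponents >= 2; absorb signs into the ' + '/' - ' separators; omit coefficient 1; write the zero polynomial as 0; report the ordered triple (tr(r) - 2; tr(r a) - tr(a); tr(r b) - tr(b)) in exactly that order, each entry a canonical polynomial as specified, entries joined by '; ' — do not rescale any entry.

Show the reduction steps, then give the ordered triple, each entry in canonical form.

x^3*y^2 - x^2*y*z - x^3 - 2*x*y^2 + y*z + 3*x - 2; x^4*y^2 - x^3*y*z - x^4 - 3*x^2*y^2 + 2*x*y*z + 4*x^2 + y^2 - x - 2; x^3*y - x^2*z - 2*x*y - y + z

reduce: tr(a^2) = tr(a) * tr(a) - tr(1) = x^2 - 2
tr(a^3) = tr(a) * tr(a^2) - tr(a) = x^3 - 3*x
tr(b a^2) = tr(a) * tr(b a) - tr(b) = x*z - y
tr(a^3 b) = tr(a) * tr(b a^2) - tr(b a) = x^2*z - x*y - z
so tr(a^3 b^-1) = tr(a^3) * tr(b) - tr(a^3 b) = x^3*y - x^2*z - 2*x*y + z
tr(a^3 b^-2) = tr(a^3 b^-1) * tr(b) - tr(a^3) = x^3*y^2 - x^2*y*z - x^3 - 2*x*y^2 + y*z + 3*x
reduce: tr(a^4) = tr(a) * tr(a^3) - tr(a^2)   [square of a] = x^4 - 4*x^2 + 2
reduce: tr(a^4 b) = tr(a) * tr(b a^3) - tr(b a^2)   [square of a] = x^3*z - x^2*y - 2*x*z + y
so tr(a^4 b^-1) = tr(a^4) * tr(b) - tr(a^4 b)   [inverse elimination on b] = x^4*y - x^3*z - 3*x^2*y + 2*x*z + y
reduce: tr(a^3 b^-2 a) = tr(a^4 b^-1) * tr(b) - tr(a^4)   [inverse elimination on b] = x^4*y^2 - x^3*y*z - x^4 - 3*x^2*y^2 + 2*x*y*z + 4*x^2 + y^2 - 2
assemble the triple (tr(r) - 2; tr(r a) - x; tr(r b) - y)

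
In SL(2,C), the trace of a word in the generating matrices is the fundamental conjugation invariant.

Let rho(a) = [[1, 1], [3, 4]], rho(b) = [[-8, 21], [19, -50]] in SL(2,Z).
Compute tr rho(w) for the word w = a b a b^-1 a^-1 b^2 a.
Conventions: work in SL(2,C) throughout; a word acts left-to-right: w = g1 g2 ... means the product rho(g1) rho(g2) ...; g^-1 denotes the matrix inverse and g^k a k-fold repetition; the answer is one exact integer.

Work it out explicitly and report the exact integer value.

-573232230

rho(a) = [[1, 1], [3, 4]]
... * rho(b) = [[-8, 21], [19, -50]]  ->  [[11, -29], [52, -137]]
... * rho(a) = [[1, 1], [3, 4]]  ->  [[-76, -105], [-359, -496]]
... * rho(b^-1) = [[-50, -21], [-19, -8]]  ->  [[5795, 2436], [27374, 11507]]
... * rho(a^-1) = [[4, -1], [-3, 1]]  ->  [[15872, -3359], [74975, -15867]]
... * rho(b) = [[-8, 21], [19, -50]]  ->  [[-190797, 501262], [-901273, 2367825]]
... * rho(b) = [[-8, 21], [19, -50]]  ->  [[11050354, -29069837], [52198859, -137317983]]
... * rho(a) = [[1, 1], [3, 4]]  ->  [[-76159157, -105228994], [-359755090, -497073073]]
tr = -76159157 + -497073073 = -573232230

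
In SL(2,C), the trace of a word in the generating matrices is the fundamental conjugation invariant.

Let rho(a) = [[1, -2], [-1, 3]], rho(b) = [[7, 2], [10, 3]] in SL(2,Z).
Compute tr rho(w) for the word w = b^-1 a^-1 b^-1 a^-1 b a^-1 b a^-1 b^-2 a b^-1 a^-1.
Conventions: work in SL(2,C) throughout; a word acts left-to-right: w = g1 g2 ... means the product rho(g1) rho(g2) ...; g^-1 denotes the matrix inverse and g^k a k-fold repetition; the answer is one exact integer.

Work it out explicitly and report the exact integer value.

-286283086

rho(b^-1) = [[3, -2], [-10, 7]]
... * rho(a^-1) = [[3, 2], [1, 1]]  ->  [[7, 4], [-23, -13]]
... * rho(b^-1) = [[3, -2], [-10, 7]]  ->  [[-19, 14], [61, -45]]
... * rho(a^-1) = [[3, 2], [1, 1]]  ->  [[-43, -24], [138, 77]]
... * rho(b) = [[7, 2], [10, 3]]  ->  [[-541, -158], [1736, 507]]
... * rho(a^-1) = [[3, 2], [1, 1]]  ->  [[-1781, -1240], [5715, 3979]]
... * rho(b) = [[7, 2], [10, 3]]  ->  [[-24867, -7282], [79795, 23367]]
... * rho(a^-1) = [[3, 2], [1, 1]]  ->  [[-81883, -57016], [262752, 182957]]
... * rho(b^-1) = [[3, -2], [-10, 7]]  ->  [[324511, -235346], [-1041314, 755195]]
... * rho(b^-1) = [[3, -2], [-10, 7]]  ->  [[3326993, -2296444], [-10675892, 7368993]]
... * rho(a) = [[1, -2], [-1, 3]]  ->  [[5623437, -13543318], [-18044885, 43458763]]
... * rho(b^-1) = [[3, -2], [-10, 7]]  ->  [[152303491, -106050100], [-488722285, 340301111]]
... * rho(a^-1) = [[3, 2], [1, 1]]  ->  [[350860373, 198556882], [-1125865744, -637143459]]
tr = 350860373 + -637143459 = -286283086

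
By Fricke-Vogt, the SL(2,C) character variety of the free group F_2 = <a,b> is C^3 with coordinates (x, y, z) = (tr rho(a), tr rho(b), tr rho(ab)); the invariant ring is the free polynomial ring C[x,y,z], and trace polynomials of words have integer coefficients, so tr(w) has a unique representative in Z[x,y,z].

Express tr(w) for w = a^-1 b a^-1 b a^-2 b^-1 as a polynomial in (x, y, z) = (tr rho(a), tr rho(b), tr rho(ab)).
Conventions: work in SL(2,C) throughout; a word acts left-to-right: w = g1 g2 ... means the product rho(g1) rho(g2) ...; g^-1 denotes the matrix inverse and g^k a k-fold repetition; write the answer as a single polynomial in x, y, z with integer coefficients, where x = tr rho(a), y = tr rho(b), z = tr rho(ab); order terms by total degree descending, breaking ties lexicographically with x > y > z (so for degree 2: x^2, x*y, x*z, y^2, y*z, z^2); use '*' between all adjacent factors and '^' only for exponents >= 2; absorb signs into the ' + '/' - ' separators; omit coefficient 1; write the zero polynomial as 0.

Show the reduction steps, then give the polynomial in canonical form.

next, trace(b^2) = trace(b) * trace(b) - trace(1)   [square of b] = y^2 - 2
trace(b^2 a) = trace(b) * trace(a b) - trace(a)   [square of b] = y*z - x
and trace(b a^-1 b) = trace(b^2) * trace(a) - trace(b^2 a)   [inverse elimination on a] = x*y^2 - y*z - x
and trace(b a b a) = trace(a b) * trace(a b) - trace(1)   [split at a repeated a] = z^2 - 2
next, trace(b a^-1 b a) = trace(b a b) * trace(a) - trace(b a b a)   [inverse elimination on a] = x*y*z - x^2 - z^2 + 2
trace(a^-1 b a^-1 b) = trace(b a^-1 b) * trace(a) - trace(b a^-1 b a)   [inverse elimination on a] = x^2*y^2 - 2*x*y*z + z^2 - 2
and trace(a^-2 b a^-1 b) = trace(a^-1 b a^-1 b) * trace(a) - trace(a^-1 b a^-1 b a)   [inverse elimination on a] = x^3*y^2 - 2*x^2*y*z - x*y^2 + x*z^2 + y*z - x
trace(a^-1 b a^-1 b a^-2) = trace(a^-2 b a^-1 b) * trace(a) - trace(a^-2 b a^-1 b a)   [inverse elimination on a] = x^4*y^2 - 2*x^3*y*z - 2*x^2*y^2 + x^2*z^2 + 3*x*y*z - x^2 - z^2 + 2
next, trace(b^3) = trace(b) * trace(b^2) - trace(b)   [square of b] = y^3 - 3*y
trace(b^3 a) = trace(b) * trace(b a b) - trace(b a)   [square of b] = y^2*z - x*y - z
trace(b^2 a^-1 b) = trace(b^3) * trace(a) - trace(b^3 a)   [inverse elimination on a] = x*y^3 - y^2*z - 2*x*y + z
trace(a b a) = trace(a) * trace(b a) - trace(b)   [square of a] = x*z - y
trace(b a b^2 a) = trace(b) * trace(a b a b) - trace(a b a)   [square of b] = y*z^2 - x*z - y
trace(b^2 a^-1 b a) = trace(b a b^2) * trace(a) - trace(b a b^2 a)   [inverse elimination on a] = x*y^2*z - x^2*y - y*z^2 + y
and trace(b a^-1 b^2 a^-1) = trace(b^2 a^-1 b) * trace(a) - trace(b^2 a^-1 b a)   [inverse elimination on a] = x^2*y^3 - 2*x*y^2*z - x^2*y + y*z^2 + x*z - y
next, trace(b a^-2 b a^-1 b) = trace(b a^-1 b^2 a^-1) * trace(a) - trace(b a^-1 b^2)   [inverse elimination on a] = x^3*y^3 - 2*x^2*y^2*z - x^3*y - x*y^3 + x*y*z^2 + x^2*z + y^2*z + x*y - z
and trace(b^2 a b a^-1) = trace(b^2 a b) * trace(a) - trace(b^2 a b a)   [inverse elimination on a] = x*y^2*z - x^2*y - y*z^2 + y
trace(b a b a^-2 b) = trace(b^2 a b a^-1) * trace(a) - trace(b^2 a b)   [inverse elimination on a] = x^2*y^2*z - x^3*y - x*y*z^2 - y^2*z + 2*x*y + z
trace(b a b a b a) = trace(b a b a) * trace(b a) - trace(a b)   [split at a repeated b] = z^3 - 3*z
and trace(b a b a b a^-1) = trace(b a b a b) * trace(a) - trace(b a b a b a)   [inverse elimination on a] = x*y*z^2 - x^2*z - z^3 - x*y + 3*z
next, trace(b a b a^-2 b a) = trace(b a b a b a^-1) * trace(a) - trace(b a b a b)   [inverse elimination on a] = x^2*y*z^2 - x^3*z - x*z^3 - x^2*y - y*z^2 + 4*x*z + y
trace(b a^-2 b a^-1 b a) = trace(b a b a^-2 b) * trace(a) - trace(b a b a^-2 b a)   [inverse elimination on a] = x^3*y^2*z - x^4*y - 2*x^2*y*z^2 + x^3*z - x*y^2*z + x*z^3 + 3*x^2*y + y*z^2 - 3*x*z - y
trace(a^-1 b a^-1 b a^-2 b) = trace(b a^-2 b a^-1 b) * trace(a) - trace(b a^-2 b a^-1 b a)   [inverse elimination on a] = x^4*y^3 - 3*x^3*y^2*z - x^2*y^3 + 3*x^2*y*z^2 + 2*x*y^2*z - x*z^3 - 2*x^2*y - y*z^2 + 2*x*z + y
trace(a^-1 b a^-1 b a^-2 b^-1) = trace(a^-1 b a^-1 b a^-2) * trace(b) - trace(a^-1 b a^-1 b a^-2 b)   [inverse elimination on b] = x^3*y^2*z - x^2*y^3 - 2*x^2*y*z^2 + x*y^2*z + x*z^3 + x^2*y - 2*x*z + y

x^3*y^2*z - x^2*y^3 - 2*x^2*y*z^2 + x*y^2*z + x*z^3 + x^2*y - 2*x*z + y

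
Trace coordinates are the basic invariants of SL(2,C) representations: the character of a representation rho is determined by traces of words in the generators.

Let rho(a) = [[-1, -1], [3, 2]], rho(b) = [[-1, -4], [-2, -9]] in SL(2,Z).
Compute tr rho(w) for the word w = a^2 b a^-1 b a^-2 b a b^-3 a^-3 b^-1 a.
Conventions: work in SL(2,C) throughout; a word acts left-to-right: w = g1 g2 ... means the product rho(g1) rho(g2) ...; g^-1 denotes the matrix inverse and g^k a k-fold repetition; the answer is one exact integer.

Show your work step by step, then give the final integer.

rho(a) = [[-1, -1], [3, 2]]
... * rho(a) = [[-1, -1], [3, 2]]  ->  [[-2, -1], [3, 1]]
... * rho(b) = [[-1, -4], [-2, -9]]  ->  [[4, 17], [-5, -21]]
... * rho(a^-1) = [[2, 1], [-3, -1]]  ->  [[-43, -13], [53, 16]]
... * rho(b) = [[-1, -4], [-2, -9]]  ->  [[69, 289], [-85, -356]]
... * rho(a^-1) = [[2, 1], [-3, -1]]  ->  [[-729, -220], [898, 271]]
... * rho(a^-1) = [[2, 1], [-3, -1]]  ->  [[-798, -509], [983, 627]]
... * rho(b) = [[-1, -4], [-2, -9]]  ->  [[1816, 7773], [-2237, -9575]]
... * rho(a) = [[-1, -1], [3, 2]]  ->  [[21503, 13730], [-26488, -16913]]
... * rho(b^-1) = [[-9, 4], [2, -1]]  ->  [[-166067, 72282], [204566, -89039]]
... * rho(b^-1) = [[-9, 4], [2, -1]]  ->  [[1639167, -736550], [-2019172, 907303]]
... * rho(b^-1) = [[-9, 4], [2, -1]]  ->  [[-16225603, 7293218], [19987154, -8983991]]
... * rho(a^-1) = [[2, 1], [-3, -1]]  ->  [[-54330860, -23518821], [66926281, 28971145]]
... * rho(a^-1) = [[2, 1], [-3, -1]]  ->  [[-38105257, -30812039], [46939127, 37955136]]
... * rho(a^-1) = [[2, 1], [-3, -1]]  ->  [[16225603, -7293218], [-19987154, 8983991]]
... * rho(b^-1) = [[-9, 4], [2, -1]]  ->  [[-160616863, 72195630], [197852368, -88932607]]
... * rho(a) = [[-1, -1], [3, 2]]  ->  [[377203753, 305008123], [-464650189, -375717582]]
tr = 377203753 + -375717582 = 1486171

1486171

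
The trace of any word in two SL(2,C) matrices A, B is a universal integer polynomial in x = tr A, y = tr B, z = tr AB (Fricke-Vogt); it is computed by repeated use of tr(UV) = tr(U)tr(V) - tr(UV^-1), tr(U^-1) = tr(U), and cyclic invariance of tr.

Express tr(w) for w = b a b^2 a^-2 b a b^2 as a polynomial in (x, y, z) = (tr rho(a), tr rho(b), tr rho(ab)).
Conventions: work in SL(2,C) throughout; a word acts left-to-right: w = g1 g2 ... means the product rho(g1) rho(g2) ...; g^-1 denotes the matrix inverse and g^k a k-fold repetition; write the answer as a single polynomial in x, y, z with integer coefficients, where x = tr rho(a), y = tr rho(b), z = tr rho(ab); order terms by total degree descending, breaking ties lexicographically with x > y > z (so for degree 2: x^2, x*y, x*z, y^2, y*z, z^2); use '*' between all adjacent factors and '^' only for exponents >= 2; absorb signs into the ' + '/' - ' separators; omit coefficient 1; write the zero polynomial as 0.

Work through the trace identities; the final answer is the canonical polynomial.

tr(a b a b) = tr(a b) tr(a b) - tr(1)   [split at a repeated a] = z^2 - 2
tr(a b a) = tr(a) tr(b a) - tr(b)   [square of a] = x*z - y
tr(b a b a b) = tr(b) tr(a b a b) - tr(a b a)   [square of b] = y*z^2 - x*z - y
tr(a b^3 a b) = tr(b) tr(b a b a b) - tr(b a b a)   [square of b] = y^2*z^2 - x*y*z - y^2 - z^2 + 2
tr(a^2) = tr(a) tr(a) - tr(1)   [square of a] = x^2 - 2
tr(b a^2 b) = tr(b) tr(a^2 b) - tr(a^2)   [square of b] = x*y*z - x^2 - y^2 + 2
tr(a b^3 a) = tr(b) tr(b a^2 b) - tr(b a^2)   [square of b] = x*y^2*z - x^2*y - y^3 - x*z + 3*y
tr(b a b^3 a b) = tr(b) tr(a b^3 a b) - tr(a b^3 a)   [square of b] = y^3*z^2 - 2*x*y^2*z + x^2*y - y*z^2 + x*z - y
tr(b a b^3 a b^2) = tr(b) tr(b a b^3 a b) - tr(b a b^3 a)   [square of b] = y^4*z^2 - 2*x*y^3*z + x^2*y^2 - 2*y^2*z^2 + 2*x*y*z + z^2 - 2
tr(a b a b a b) = tr(b a b a) tr(b a) - tr(a b)   [split at a repeated b] = z^3 - 3*z
tr(b a b) = tr(b) tr(a b) - tr(a)   [square of b] = y*z - x
tr(a b a b a) = tr(a) tr(b a b a) - tr(b a b)   [square of a] = x*z^2 - y*z - x
tr(a b a b a b^2) = tr(b) tr(a b a b a b) - tr(a b a b a)   [square of b] = y*z^3 - x*z^2 - 2*y*z + x
tr(a b a b^3 a b) = tr(b) tr(a b a b a b^2) - tr(a b a b a b)   [square of b] = y^2*z^3 - x*y*z^2 - 2*y^2*z - z^3 + x*y + 3*z
tr(b a b^2) = tr(b) tr(a b^2) - tr(a b)   [square of b] = y^2*z - x*y - z
tr(a^2 b a b^2) = tr(a) tr(b a b^2 a) - tr(b a b^2)   [square of a] = x*y*z^2 - x^2*z - y^2*z + z
tr(a b a b^3 a) = tr(b) tr(a^2 b a b^2) - tr(a^2 b a b)   [square of b] = x*y^2*z^2 - x^2*y*z - y^3*z - x*z^2 + 2*y*z + x
tr(b a b^3 a b^2 a) = tr(b) tr(a b a b^3 a b) - tr(a b a b^3 a)   [square of b] = y^3*z^3 - 2*x*y^2*z^2 + x^2*y*z - y^3*z - y*z^3 + x*y^2 + x*z^2 + y*z - x
tr(a^-1 b a b^3 a b^2) = tr(b a b^3 a b^2) tr(a) - tr(b a b^3 a b^2 a)   [inverse elimination on a] = x*y^4*z^2 - 2*x^2*y^3*z - y^3*z^3 + x^3*y^2 + x^2*y*z + y^3*z + y*z^3 - x*y^2 - y*z - x
tr(b a b^2 a^-2 b a b^2) = tr(a^-1 b a b^3 a b^2) tr(a) - tr(a^-1 b a b^3 a b^2 a)   [inverse elimination on a] = x^2*y^4*z^2 - 2*x^3*y^3*z - x*y^3*z^3 + x^4*y^2 - y^4*z^2 + x^3*y*z + 3*x*y^3*z + x*y*z^3 - 2*x^2*y^2 + 2*y^2*z^2 - 3*x*y*z - x^2 - z^2 + 2

x^2*y^4*z^2 - 2*x^3*y^3*z - x*y^3*z^3 + x^4*y^2 - y^4*z^2 + x^3*y*z + 3*x*y^3*z + x*y*z^3 - 2*x^2*y^2 + 2*y^2*z^2 - 3*x*y*z - x^2 - z^2 + 2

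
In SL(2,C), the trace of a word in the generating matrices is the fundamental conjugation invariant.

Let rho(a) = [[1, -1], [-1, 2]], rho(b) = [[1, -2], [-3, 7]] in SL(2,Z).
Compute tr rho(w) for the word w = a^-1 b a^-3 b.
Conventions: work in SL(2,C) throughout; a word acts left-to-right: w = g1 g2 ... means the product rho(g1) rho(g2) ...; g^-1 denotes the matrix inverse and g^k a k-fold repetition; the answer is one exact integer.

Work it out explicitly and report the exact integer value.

25

rho(a^-1) = [[2, 1], [1, 1]]
... * rho(b) = [[1, -2], [-3, 7]]  ->  [[-1, 3], [-2, 5]]
... * rho(a^-1) = [[2, 1], [1, 1]]  ->  [[1, 2], [1, 3]]
... * rho(a^-1) = [[2, 1], [1, 1]]  ->  [[4, 3], [5, 4]]
... * rho(a^-1) = [[2, 1], [1, 1]]  ->  [[11, 7], [14, 9]]
... * rho(b) = [[1, -2], [-3, 7]]  ->  [[-10, 27], [-13, 35]]
tr = -10 + 35 = 25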